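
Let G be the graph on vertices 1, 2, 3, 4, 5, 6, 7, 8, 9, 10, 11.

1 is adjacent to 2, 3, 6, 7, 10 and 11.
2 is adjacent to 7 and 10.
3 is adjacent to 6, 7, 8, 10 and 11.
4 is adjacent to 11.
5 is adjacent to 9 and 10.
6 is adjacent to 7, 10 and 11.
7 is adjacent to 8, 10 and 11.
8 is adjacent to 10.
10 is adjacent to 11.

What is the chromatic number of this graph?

6

1, 3, 6, 7, 10, 11 are mutually adjacent (a clique of size 6), so at least 6 colors are needed.
A valid assignment using 6 colors: 1=d, 2=c, 3=e, 4=a, 5=b, 6=f, 7=b, 8=c, 9=a, 10=a, 11=c. Every edge joins two different colors.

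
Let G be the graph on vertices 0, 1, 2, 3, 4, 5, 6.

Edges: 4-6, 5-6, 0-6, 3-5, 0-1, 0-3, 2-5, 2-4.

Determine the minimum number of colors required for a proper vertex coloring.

4 and 6 are adjacent, so at least 2 colors are needed.
2 colors suffice: color red → {1, 2, 3, 6}; color blue → {0, 4, 5}. Every edge joins two different colors.

2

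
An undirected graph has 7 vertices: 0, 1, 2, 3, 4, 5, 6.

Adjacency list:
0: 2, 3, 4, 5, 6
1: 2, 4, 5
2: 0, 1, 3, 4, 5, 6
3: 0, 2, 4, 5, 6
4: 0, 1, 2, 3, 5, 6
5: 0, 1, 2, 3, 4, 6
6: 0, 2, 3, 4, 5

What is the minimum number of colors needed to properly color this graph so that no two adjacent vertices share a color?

6

0, 2, 3, 4, 5, 6 form a clique, so at least 6 colors are needed.
One proper 6-coloring: 0=yellow, 1=yellow, 2=blue, 3=purple, 4=green, 5=red, 6=orange. No two adjacent vertices share a color.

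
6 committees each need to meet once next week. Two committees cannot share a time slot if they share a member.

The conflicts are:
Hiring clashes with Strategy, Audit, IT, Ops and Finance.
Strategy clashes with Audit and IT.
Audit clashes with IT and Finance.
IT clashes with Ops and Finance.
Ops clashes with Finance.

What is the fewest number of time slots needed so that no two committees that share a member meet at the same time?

Hiring, IT, Ops, Finance pairwise conflict, so at least 4 time slots are needed.
4 time slots suffice: Hiring=1, Strategy=3, Audit=4, IT=2, Ops=4, Finance=3. Each listed conflict is separated.

4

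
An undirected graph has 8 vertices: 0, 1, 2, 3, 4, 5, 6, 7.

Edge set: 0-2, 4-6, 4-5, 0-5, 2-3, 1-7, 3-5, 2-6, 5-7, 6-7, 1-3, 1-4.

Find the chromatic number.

The cycle 4-5-3-2-6-4 has odd length 5, so it cannot be 2-colored; at least 3 colors are needed.
3 colors suffice: color a → {1, 5, 6}; color b → {0, 3, 4, 7}; color c → {2}. Each edge has distinct colors on its endpoints.

3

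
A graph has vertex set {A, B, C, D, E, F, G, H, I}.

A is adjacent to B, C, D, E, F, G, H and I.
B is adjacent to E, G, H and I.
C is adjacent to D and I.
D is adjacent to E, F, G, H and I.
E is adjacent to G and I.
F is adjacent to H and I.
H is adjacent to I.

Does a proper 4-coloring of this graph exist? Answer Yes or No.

No

A, D, F, H, I are mutually adjacent (a clique of size 5), so at least 5 colors are needed.
So 4 colors are not enough.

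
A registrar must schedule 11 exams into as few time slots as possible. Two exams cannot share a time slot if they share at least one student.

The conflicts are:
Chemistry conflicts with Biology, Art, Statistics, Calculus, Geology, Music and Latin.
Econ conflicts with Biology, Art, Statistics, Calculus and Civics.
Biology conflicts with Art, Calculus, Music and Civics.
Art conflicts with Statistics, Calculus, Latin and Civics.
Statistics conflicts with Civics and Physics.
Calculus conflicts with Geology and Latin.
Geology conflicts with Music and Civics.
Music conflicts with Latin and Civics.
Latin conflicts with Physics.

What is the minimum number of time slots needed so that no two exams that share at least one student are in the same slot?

4

Chemistry, Art, Calculus, Latin are mutually in conflict, so at least 4 time slots are needed.
4 time slots suffice: Chemistry=1, Econ=1, Biology=4, Art=2, Statistics=4, Calculus=3, Geology=4, Music=2, Latin=4, Civics=3, Physics=1. Every pair that conflicts lands in different time slots.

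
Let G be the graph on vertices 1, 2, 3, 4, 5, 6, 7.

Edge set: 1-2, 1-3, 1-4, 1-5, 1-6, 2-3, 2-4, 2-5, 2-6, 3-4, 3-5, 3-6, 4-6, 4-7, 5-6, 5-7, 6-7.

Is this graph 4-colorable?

No

1, 2, 3, 5, 6 form a clique, so at least 5 colors are needed.
So 4 colors are not enough.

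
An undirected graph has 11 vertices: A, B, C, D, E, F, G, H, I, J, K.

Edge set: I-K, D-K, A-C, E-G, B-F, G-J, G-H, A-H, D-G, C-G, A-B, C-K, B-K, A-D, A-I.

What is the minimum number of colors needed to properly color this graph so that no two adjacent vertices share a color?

G and J are adjacent, so at least 2 colors are needed.
2 colors suffice: color 1 → {A, F, G, K}; color 2 → {B, C, D, E, H, I, J}. No two adjacent vertices share a color.

2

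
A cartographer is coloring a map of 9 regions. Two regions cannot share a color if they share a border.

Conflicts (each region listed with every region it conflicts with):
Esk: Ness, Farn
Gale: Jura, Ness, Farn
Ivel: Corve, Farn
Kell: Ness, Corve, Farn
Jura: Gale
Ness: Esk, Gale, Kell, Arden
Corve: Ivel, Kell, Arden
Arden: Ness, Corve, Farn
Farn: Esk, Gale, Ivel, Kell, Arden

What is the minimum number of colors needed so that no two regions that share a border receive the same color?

2

Gale and Ness conflict, so at least 2 colors are needed.
One proper 2-coloring: Esk=2, Gale=2, Ivel=2, Kell=2, Jura=1, Ness=1, Corve=1, Arden=2, Farn=1. Every pair that conflicts lands in different colors.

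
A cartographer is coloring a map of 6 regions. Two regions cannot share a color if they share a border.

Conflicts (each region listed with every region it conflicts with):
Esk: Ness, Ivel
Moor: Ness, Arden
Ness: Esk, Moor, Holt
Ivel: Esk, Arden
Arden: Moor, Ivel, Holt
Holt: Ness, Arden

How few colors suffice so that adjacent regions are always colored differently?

3

The cycle Arden-Ivel-Esk-Ness-Holt-Arden has odd length 5, so it cannot be 2-colored; at least 3 colors are needed.
One proper 3-coloring: Esk=2, Moor=2, Ness=1, Ivel=3, Arden=1, Holt=2. Every pair that conflicts lands in different colors.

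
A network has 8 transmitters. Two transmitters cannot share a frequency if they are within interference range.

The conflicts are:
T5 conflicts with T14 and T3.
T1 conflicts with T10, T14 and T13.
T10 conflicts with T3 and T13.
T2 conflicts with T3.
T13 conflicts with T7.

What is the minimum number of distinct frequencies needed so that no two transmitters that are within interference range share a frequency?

3

T1, T10, T13 all conflict with each other, so at least 3 frequencies are needed.
3 frequencies suffice: T5=3, T1=1, T10=3, T2=2, T14=2, T3=1, T13=2, T7=1. Each listed conflict is separated.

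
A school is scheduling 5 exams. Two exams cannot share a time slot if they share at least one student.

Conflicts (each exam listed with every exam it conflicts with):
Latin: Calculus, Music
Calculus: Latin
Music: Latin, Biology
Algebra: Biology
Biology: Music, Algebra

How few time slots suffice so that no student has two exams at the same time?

2

Latin and Music conflict, so at least 2 time slots are needed.
2 time slots suffice: Latin=2, Calculus=1, Music=1, Algebra=1, Biology=2. No two conflicting exams share a time slot.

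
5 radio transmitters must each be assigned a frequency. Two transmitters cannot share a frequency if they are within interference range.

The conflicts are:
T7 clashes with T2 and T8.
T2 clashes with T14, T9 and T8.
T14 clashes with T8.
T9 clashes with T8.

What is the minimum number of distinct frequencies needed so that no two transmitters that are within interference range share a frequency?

T2, T14, T8 pairwise conflict, so at least 3 frequencies are needed.
3 frequencies suffice: T7=3, T2=2, T14=3, T9=3, T8=1. Each listed conflict is separated.

3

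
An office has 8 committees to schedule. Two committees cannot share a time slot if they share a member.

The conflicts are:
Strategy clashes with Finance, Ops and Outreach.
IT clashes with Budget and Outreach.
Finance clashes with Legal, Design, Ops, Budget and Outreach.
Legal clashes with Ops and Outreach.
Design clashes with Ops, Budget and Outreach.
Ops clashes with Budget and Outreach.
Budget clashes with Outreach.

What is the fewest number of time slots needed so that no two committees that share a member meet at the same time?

Finance, Design, Ops, Budget, Outreach are mutually in conflict, so at least 5 time slots are needed.
5 time slots suffice: time slot 1 → {Outreach}; time slot 2 → {IT, Finance}; time slot 3 → {Ops}; time slot 4 → {Strategy, Legal, Budget}; time slot 5 → {Design}. Each listed conflict is separated.

5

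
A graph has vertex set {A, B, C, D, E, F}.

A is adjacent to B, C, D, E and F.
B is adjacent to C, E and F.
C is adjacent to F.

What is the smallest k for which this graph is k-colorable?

4

A, B, C, F form a clique, so at least 4 colors are needed.
4 colors suffice: color 1 → {A}; color 2 → {B, D}; color 3 → {E, F}; color 4 → {C}. Each edge has distinct colors on its endpoints.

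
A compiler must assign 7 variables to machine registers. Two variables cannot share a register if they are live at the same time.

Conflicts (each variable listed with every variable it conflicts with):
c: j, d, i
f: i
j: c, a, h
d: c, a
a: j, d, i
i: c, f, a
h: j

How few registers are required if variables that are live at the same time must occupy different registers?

2

c and i conflict, so at least 2 registers are needed.
2 registers suffice: register 1 → {j, d, i}; register 2 → {c, f, a, h}. No two conflicting variables share a register.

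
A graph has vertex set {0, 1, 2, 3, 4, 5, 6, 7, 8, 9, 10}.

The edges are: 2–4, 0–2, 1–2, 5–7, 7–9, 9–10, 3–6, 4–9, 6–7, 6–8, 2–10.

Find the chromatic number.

2

3 and 6 are adjacent, so at least 2 colors are needed.
One proper 2-coloring: 0=b, 1=b, 2=a, 3=b, 4=b, 5=a, 6=a, 7=b, 8=b, 9=a, 10=b. Every edge joins two different colors.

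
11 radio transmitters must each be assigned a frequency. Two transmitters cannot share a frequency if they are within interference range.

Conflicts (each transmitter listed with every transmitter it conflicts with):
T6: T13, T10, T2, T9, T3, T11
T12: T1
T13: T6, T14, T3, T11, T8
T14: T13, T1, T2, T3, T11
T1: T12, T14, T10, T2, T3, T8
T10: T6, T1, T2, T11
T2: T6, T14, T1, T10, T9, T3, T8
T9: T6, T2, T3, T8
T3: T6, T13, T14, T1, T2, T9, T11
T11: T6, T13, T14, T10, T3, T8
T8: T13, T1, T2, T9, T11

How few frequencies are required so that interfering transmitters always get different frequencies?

T13, T14, T3, T11 pairwise conflict, so at least 4 frequencies are needed.
4 frequencies suffice: T6=3, T12=1, T13=4, T14=3, T1=4, T10=1, T2=2, T9=4, T3=1, T11=2, T8=1. Each listed conflict is separated.

4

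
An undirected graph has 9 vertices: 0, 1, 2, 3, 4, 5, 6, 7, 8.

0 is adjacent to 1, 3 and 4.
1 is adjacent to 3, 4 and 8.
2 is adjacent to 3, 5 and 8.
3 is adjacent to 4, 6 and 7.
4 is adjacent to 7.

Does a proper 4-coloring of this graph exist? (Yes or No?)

Yes

The chromatic number is 4. 0, 1, 3, 4 are mutually adjacent (a clique of size 4), so at least 4 colors are needed.
4 colors suffice: color a → {3, 5, 8}; color b → {1, 2, 6, 7}; color c → {4}; color d → {0}.
That is already a proper 4-coloring.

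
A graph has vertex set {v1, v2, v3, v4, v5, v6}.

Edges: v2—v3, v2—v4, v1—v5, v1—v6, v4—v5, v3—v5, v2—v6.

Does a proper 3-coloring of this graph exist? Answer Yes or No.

The chromatic number is 3. The cycle v3-v5-v1-v6-v2-v3 has odd length 5, so it cannot be 2-colored; at least 3 colors are needed.
3 colors suffice: color red → {v2, v5}; color blue → {v1, v3, v4}; color green → {v6}.
That is already a proper 3-coloring.

Yes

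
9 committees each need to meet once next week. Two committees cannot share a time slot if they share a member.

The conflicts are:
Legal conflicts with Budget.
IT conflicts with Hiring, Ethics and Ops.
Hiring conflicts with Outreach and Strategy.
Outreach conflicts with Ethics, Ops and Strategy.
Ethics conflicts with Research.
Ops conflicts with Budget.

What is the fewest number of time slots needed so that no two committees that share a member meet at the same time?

Hiring, Outreach, Strategy are mutually in conflict, so at least 3 time slots are needed.
3 time slots suffice: time slot 1 → {IT, Outreach, Budget, Research}; time slot 2 → {Legal, Hiring, Ethics, Ops}; time slot 3 → {Strategy}. Every pair that conflicts lands in different time slots.

3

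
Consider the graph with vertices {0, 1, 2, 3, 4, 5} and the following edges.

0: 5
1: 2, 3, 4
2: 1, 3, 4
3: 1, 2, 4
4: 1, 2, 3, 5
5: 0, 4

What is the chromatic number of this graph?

4

1, 2, 3, 4 are pairwise adjacent (a clique of size 4), so at least 4 colors are needed.
A valid assignment using 4 colors: 0=red, 1=green, 2=blue, 3=yellow, 4=red, 5=blue. Each edge has distinct colors on its endpoints.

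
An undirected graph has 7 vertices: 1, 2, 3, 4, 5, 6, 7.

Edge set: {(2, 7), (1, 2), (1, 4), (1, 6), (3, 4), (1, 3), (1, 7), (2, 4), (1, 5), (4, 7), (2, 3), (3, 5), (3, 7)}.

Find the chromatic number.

5

1, 2, 3, 4, 7 form a clique, so at least 5 colors are needed.
5 colors suffice: 1=a, 2=e, 3=b, 4=d, 5=c, 6=b, 7=c. Each edge has distinct colors on its endpoints.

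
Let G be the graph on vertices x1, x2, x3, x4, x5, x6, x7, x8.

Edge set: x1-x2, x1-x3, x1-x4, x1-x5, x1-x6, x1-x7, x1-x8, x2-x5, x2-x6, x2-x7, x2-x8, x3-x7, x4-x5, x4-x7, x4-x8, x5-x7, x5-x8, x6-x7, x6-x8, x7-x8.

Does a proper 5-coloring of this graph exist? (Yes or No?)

The chromatic number is 5. x1, x2, x6, x7, x8 form a clique, so at least 5 colors are needed.
5 colors suffice: color 1 → {x1}; color 2 → {x7}; color 3 → {x3, x8}; color 4 → {x2, x4}; color 5 → {x5, x6}.
That is already a proper 5-coloring.

Yes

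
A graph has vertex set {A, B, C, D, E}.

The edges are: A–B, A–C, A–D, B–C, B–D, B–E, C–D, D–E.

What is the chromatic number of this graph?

4

A, B, C, D are pairwise adjacent (a clique of size 4), so at least 4 colors are needed.
A valid assignment using 4 colors: A=yellow, B=red, C=green, D=blue, E=green. No two adjacent vertices share a color.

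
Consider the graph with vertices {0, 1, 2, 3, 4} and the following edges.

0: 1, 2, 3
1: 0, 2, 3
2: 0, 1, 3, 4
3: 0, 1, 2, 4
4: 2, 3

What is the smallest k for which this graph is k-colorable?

4

0, 1, 2, 3 are pairwise adjacent (a clique of size 4), so at least 4 colors are needed.
4 colors suffice: 0=d, 1=c, 2=b, 3=a, 4=c. Every edge joins two different colors.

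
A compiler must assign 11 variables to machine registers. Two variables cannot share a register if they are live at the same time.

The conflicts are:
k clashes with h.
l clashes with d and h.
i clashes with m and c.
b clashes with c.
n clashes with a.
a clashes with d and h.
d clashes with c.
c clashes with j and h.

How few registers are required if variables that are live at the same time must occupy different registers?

c and j conflict, so at least 2 registers are needed.
2 registers suffice: register 1 → {k, l, m, a, c}; register 2 → {i, b, n, d, j, h}. Every pair that conflicts lands in different registers.

2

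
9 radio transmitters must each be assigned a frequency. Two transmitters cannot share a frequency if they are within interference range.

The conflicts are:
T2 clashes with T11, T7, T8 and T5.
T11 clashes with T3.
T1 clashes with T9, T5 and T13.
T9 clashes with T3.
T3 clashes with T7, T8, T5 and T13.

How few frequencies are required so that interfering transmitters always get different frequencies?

2

T9 and T3 conflict, so at least 2 frequencies are needed.
Using 2 frequencies: T2=1, T11=2, T1=1, T9=2, T3=1, T7=2, T8=2, T5=2, T13=2. No two conflicting transmitters share a frequency.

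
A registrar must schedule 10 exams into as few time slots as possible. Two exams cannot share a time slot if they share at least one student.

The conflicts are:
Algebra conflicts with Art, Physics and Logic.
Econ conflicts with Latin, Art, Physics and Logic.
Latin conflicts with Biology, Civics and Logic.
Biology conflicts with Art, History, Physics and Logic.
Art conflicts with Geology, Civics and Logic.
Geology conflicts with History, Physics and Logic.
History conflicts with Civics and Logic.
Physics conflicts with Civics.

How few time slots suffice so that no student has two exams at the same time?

3

Econ, Latin, Logic are mutually in conflict, so at least 3 time slots are needed.
3 time slots suffice: time slot 1 → {Physics, Logic}; time slot 2 → {Latin, Art, History}; time slot 3 → {Algebra, Econ, Biology, Geology, Civics}. No two conflicting exams share a time slot.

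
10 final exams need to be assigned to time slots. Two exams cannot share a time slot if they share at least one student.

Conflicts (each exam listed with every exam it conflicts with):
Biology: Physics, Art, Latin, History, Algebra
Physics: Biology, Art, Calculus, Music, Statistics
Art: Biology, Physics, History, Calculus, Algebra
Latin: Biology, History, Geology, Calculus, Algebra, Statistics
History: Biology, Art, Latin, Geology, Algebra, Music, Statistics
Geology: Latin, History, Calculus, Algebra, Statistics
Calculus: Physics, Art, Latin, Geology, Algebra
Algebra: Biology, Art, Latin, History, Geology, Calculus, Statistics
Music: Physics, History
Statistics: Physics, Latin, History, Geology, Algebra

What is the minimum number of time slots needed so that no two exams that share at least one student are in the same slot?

5

Latin, History, Geology, Algebra, Statistics pairwise conflict, so at least 5 time slots are needed.
5 time slots suffice: time slot 1 → {Physics, History}; time slot 2 → {Algebra, Music}; time slot 3 → {Art, Latin}; time slot 4 → {Biology, Calculus, Statistics}; time slot 5 → {Geology}. Every pair that conflicts lands in different time slots.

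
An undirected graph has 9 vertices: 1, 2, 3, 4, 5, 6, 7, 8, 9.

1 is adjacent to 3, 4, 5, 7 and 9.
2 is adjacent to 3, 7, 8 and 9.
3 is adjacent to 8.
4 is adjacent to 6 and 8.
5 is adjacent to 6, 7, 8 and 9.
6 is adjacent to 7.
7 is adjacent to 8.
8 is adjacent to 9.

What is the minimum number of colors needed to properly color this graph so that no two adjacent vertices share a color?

3

5, 7, 8 are mutually adjacent, so at least 3 colors are needed.
3 colors suffice: color a → {1, 6, 8}; color b → {2, 4, 5}; color c → {3, 7, 9}. Each edge has distinct colors on its endpoints.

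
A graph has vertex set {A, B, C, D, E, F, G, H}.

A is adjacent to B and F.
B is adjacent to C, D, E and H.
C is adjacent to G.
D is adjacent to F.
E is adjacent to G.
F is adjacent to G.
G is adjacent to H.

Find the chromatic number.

The cycle F-G-E-B-D-F has odd length 5, so it cannot be 2-colored; at least 3 colors are needed.
3 colors suffice: color 1 → {B, G}; color 2 → {C, E, F, H}; color 3 → {A, D}. Every edge joins two different colors.

3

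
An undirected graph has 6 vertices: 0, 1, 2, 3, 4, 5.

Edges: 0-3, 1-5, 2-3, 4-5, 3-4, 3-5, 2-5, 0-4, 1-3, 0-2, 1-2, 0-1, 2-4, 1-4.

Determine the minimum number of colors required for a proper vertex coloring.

1, 2, 3, 4, 5 are pairwise adjacent (a clique of size 5), so at least 5 colors are needed.
A valid assignment using 5 colors: 0=e, 1=c, 2=b, 3=d, 4=a, 5=e. No two adjacent vertices share a color.

5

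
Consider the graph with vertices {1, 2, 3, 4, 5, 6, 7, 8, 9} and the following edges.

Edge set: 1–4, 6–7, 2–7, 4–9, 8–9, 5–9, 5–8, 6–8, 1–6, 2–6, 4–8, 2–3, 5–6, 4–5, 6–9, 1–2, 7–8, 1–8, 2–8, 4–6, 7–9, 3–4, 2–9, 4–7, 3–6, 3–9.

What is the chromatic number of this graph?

5

4, 5, 6, 8, 9 are mutually adjacent (a clique of size 5), so at least 5 colors are needed.
5 colors suffice: color a → {6}; color b → {3, 8}; color c → {1, 9}; color d → {2, 4}; color e → {5, 7}. Every edge joins two different colors.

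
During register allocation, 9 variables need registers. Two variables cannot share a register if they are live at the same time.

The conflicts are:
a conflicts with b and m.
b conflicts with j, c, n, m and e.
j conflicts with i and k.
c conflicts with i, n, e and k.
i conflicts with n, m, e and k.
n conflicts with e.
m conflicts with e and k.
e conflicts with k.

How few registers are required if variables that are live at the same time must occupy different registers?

b, c, n, e all conflict with each other, so at least 4 registers are needed.
4 registers suffice: register 1 → {b, i}; register 2 → {a, j, e}; register 3 → {c, m}; register 4 → {n, k}. Each listed conflict is separated.

4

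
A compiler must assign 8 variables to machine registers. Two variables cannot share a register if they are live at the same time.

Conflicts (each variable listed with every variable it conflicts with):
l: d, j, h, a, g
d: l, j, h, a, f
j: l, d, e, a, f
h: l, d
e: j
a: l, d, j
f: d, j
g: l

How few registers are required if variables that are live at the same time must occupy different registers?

4

l, d, j, a pairwise conflict, so at least 4 registers are needed.
4 registers suffice: l=3, d=1, j=2, h=2, e=1, a=4, f=3, g=1. Each listed conflict is separated.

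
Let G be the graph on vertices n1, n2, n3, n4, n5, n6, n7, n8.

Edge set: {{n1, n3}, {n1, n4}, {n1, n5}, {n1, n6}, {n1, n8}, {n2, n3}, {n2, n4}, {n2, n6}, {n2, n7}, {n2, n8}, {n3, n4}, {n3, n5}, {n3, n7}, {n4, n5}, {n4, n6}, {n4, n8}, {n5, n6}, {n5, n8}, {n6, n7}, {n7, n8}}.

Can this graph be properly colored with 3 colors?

n1, n4, n5, n8 are mutually adjacent (a clique of size 4), so at least 4 colors are needed.
So 3 colors are not enough.

No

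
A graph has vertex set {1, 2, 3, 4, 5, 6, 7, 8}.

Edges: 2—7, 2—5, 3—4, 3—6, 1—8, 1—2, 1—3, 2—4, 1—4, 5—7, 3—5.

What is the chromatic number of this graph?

2, 5, 7 form a triangle, so at least 3 colors are needed.
3 colors suffice: color a → {2, 3, 8}; color b → {1, 5, 6}; color c → {4, 7}. No two adjacent vertices share a color.

3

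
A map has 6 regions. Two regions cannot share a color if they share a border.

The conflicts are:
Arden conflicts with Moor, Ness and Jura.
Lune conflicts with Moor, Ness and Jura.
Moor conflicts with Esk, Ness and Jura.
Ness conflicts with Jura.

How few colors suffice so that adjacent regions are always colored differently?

Lune, Moor, Ness, Jura pairwise conflict, so at least 4 colors are needed.
4 colors suffice: color 1 → {Moor}; color 2 → {Esk, Ness}; color 3 → {Jura}; color 4 → {Arden, Lune}. No two conflicting regions share a color.

4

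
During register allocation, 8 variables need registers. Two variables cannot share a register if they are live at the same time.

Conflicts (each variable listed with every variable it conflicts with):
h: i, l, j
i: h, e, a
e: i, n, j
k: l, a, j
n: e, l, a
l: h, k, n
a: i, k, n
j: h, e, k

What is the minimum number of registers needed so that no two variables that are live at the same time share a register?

3

The cycle h-i-a-k-l-h has odd length 5, so it cannot be 2-colored; at least 3 registers are needed.
3 registers suffice: h=3, i=2, e=3, k=2, n=2, l=1, a=1, j=1. Each listed conflict is separated.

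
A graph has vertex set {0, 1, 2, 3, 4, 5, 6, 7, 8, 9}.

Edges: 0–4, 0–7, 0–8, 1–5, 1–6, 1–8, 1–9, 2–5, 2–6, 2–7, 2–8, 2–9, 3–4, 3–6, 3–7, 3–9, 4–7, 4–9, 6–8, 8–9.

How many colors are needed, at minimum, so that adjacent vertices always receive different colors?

3

2, 6, 8 form a triangle, so at least 3 colors are needed.
One proper 3-coloring: 0=b, 1=b, 2=b, 3=b, 4=a, 5=a, 6=c, 7=c, 8=a, 9=c. Each edge has distinct colors on its endpoints.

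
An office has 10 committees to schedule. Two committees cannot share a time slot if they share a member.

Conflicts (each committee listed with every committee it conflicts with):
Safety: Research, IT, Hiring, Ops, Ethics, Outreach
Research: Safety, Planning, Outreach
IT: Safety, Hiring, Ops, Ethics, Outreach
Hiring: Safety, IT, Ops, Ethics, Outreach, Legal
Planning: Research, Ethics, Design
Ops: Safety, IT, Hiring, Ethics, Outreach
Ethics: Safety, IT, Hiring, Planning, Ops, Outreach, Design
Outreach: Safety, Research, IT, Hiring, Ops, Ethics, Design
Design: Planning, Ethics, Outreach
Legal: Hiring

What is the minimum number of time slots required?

Safety, IT, Hiring, Ops, Ethics, Outreach pairwise conflict, so at least 6 time slots are needed.
Using 6 time slots: Safety=4, Research=2, IT=5, Hiring=3, Planning=1, Ops=6, Ethics=2, Outreach=1, Design=3, Legal=1. No two conflicting committees share a time slot.

6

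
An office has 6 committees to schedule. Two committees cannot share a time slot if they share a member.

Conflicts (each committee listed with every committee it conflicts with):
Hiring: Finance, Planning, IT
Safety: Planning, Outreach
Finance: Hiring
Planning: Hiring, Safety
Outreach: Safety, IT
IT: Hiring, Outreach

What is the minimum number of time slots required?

3

The cycle Hiring-IT-Outreach-Safety-Planning-Hiring has odd length 5, so it cannot be 2-colored; at least 3 time slots are needed.
3 time slots suffice: time slot 1 → {Hiring, Outreach}; time slot 2 → {Safety, Finance, IT}; time slot 3 → {Planning}. Every pair that conflicts lands in different time slots.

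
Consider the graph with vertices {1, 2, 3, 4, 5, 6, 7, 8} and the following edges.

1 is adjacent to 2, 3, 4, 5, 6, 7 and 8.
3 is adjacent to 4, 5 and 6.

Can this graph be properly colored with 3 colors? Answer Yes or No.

Yes

The chromatic number is 3. 1, 3, 4 form a triangle, so at least 3 colors are needed.
3 colors suffice: color red → {1}; color blue → {2, 3, 7, 8}; color green → {4, 5, 6}.
That is already a proper 3-coloring.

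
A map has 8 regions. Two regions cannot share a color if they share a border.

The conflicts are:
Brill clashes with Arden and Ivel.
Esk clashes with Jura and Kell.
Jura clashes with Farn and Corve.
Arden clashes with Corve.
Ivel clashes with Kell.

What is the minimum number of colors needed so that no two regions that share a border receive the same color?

The cycle Brill-Arden-Corve-Jura-Esk-Kell-Ivel-Brill has odd length 7, so it cannot be 2-colored; at least 3 colors are needed.
One proper 3-coloring: Brill=2, Esk=3, Jura=1, Arden=1, Ivel=1, Farn=2, Kell=2, Corve=2. Each listed conflict is separated.

3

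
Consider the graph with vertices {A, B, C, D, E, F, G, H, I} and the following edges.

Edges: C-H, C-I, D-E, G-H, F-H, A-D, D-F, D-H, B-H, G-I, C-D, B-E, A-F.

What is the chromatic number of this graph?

C, D, H are pairwise adjacent, so at least 3 colors are needed.
One proper 3-coloring: A=1, B=2, C=3, D=2, E=1, F=3, G=2, H=1, I=1. Each edge has distinct colors on its endpoints.

3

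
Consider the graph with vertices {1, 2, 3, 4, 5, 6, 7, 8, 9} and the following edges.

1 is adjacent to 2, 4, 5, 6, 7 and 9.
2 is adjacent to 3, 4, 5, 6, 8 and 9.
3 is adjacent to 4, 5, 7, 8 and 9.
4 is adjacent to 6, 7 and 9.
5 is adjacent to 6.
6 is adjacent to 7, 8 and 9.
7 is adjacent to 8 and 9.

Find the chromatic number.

5

1, 2, 4, 6, 9 are mutually adjacent (a clique of size 5), so at least 5 colors are needed.
One proper 5-coloring: 1=d, 2=a, 3=b, 4=c, 5=c, 6=b, 7=a, 8=c, 9=e. Each edge has distinct colors on its endpoints.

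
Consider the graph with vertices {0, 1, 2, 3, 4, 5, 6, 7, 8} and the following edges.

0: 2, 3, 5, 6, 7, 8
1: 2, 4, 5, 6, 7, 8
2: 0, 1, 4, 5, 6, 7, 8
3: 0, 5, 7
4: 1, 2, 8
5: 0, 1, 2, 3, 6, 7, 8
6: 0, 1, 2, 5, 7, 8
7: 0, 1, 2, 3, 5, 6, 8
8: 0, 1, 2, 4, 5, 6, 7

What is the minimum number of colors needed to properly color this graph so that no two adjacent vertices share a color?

1, 2, 5, 6, 7, 8 are pairwise adjacent (a clique of size 6), so at least 6 colors are needed.
6 colors suffice: color red → {4, 7}; color blue → {3, 8}; color green → {2}; color yellow → {5}; color purple → {0, 1}; color orange → {6}. No two adjacent vertices share a color.

6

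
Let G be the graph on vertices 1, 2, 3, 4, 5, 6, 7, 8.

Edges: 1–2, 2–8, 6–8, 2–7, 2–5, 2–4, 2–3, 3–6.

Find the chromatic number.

2

1 and 2 are adjacent, so at least 2 colors are needed.
2 colors suffice: 1=blue, 2=red, 3=blue, 4=blue, 5=blue, 6=red, 7=blue, 8=blue. Every edge joins two different colors.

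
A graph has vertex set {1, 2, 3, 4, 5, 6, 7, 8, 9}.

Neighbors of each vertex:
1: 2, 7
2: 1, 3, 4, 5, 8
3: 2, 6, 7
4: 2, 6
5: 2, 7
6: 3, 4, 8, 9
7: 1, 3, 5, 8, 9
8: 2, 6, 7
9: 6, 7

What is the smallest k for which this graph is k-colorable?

6 and 8 are adjacent, so at least 2 colors are needed.
2 colors suffice: 1=blue, 2=red, 3=blue, 4=blue, 5=blue, 6=red, 7=red, 8=blue, 9=blue. Each edge has distinct colors on its endpoints.

2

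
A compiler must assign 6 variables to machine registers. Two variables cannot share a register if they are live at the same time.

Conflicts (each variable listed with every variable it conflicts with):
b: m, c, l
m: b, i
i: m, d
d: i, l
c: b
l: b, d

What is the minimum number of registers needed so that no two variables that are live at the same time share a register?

The cycle d-l-b-m-i-d has odd length 5, so it cannot be 2-colored; at least 3 registers are needed.
3 registers suffice: b=1, m=3, i=2, d=1, c=2, l=2. Every pair that conflicts lands in different registers.

3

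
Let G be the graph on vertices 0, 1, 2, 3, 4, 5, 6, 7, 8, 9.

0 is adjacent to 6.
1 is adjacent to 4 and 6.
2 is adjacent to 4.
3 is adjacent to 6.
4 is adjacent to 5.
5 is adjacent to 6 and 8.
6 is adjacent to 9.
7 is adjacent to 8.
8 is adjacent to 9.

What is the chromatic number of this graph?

5 and 6 are adjacent, so at least 2 colors are needed.
2 colors suffice: color a → {4, 6, 8}; color b → {0, 1, 2, 3, 5, 7, 9}. Every edge joins two different colors.

2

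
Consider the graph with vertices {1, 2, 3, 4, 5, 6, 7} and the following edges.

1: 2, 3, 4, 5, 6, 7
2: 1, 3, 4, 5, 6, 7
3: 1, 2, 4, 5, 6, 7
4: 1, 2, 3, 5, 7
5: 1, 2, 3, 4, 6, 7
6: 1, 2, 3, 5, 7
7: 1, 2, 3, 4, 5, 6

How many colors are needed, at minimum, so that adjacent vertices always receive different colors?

1, 2, 3, 4, 5, 7 are pairwise adjacent (a clique of size 6), so at least 6 colors are needed.
6 colors suffice: color red → {1}; color blue → {2}; color green → {5}; color yellow → {7}; color purple → {3}; color orange → {4, 6}. Each edge has distinct colors on its endpoints.

6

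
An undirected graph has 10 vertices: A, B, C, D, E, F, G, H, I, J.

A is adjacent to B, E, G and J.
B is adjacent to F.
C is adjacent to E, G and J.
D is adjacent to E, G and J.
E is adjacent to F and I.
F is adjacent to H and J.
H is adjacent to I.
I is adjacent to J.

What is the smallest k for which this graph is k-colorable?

2

C and E are adjacent, so at least 2 colors are needed.
One proper 2-coloring: A=2, B=1, C=2, D=2, E=1, F=2, G=1, H=1, I=2, J=1. Every edge joins two different colors.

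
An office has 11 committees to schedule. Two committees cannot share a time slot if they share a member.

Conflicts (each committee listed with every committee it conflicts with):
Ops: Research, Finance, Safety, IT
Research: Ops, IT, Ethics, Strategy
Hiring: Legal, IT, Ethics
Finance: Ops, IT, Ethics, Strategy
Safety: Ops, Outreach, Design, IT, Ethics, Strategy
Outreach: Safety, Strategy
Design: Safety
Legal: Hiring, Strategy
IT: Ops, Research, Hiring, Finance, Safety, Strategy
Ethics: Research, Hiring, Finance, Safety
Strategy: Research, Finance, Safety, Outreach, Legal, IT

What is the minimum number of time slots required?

3

Safety, Outreach, Strategy pairwise conflict, so at least 3 time slots are needed.
3 time slots suffice: time slot 1 → {Research, Hiring, Finance, Safety}; time slot 2 → {Ops, Design, Ethics, Strategy}; time slot 3 → {Outreach, Legal, IT}. Each listed conflict is separated.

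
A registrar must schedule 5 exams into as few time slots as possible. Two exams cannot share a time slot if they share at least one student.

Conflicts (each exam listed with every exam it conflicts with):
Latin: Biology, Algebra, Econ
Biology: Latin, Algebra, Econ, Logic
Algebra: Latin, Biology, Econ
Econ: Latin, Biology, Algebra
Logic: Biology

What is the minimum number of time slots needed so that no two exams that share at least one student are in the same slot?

Latin, Biology, Algebra, Econ all conflict with each other, so at least 4 time slots are needed.
4 time slots suffice: time slot 1 → {Biology}; time slot 2 → {Algebra, Logic}; time slot 3 → {Econ}; time slot 4 → {Latin}. Every pair that conflicts lands in different time slots.

4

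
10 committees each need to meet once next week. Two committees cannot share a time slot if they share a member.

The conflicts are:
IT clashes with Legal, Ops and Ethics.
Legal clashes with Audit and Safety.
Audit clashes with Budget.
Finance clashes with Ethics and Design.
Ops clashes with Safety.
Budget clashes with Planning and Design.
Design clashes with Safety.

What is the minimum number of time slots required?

3

The cycle Safety-Design-Budget-Audit-Legal-Safety has odd length 5, so it cannot be 2-colored; at least 3 time slots are needed.
3 time slots suffice: IT=1, Legal=2, Audit=3, Finance=1, Ops=2, Budget=1, Planning=2, Ethics=2, Design=2, Safety=1. Each listed conflict is separated.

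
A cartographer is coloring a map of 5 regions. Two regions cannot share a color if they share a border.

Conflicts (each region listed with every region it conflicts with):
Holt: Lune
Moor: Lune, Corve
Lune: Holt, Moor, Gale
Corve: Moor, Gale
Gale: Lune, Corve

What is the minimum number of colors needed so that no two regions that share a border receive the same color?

Holt and Lune conflict, so at least 2 colors are needed.
2 colors suffice: color 1 → {Lune, Corve}; color 2 → {Holt, Moor, Gale}. No two conflicting regions share a color.

2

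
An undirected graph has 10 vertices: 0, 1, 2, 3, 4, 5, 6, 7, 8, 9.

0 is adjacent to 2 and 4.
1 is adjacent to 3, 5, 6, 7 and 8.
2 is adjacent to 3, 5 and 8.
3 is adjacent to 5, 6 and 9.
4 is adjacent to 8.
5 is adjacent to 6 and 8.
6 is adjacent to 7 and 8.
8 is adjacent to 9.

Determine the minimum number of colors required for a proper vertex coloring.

4

1, 5, 6, 8 are mutually adjacent (a clique of size 4), so at least 4 colors are needed.
A valid assignment using 4 colors: 0=red, 1=yellow, 2=green, 3=red, 4=blue, 5=blue, 6=green, 7=red, 8=red, 9=blue. Every edge joins two different colors.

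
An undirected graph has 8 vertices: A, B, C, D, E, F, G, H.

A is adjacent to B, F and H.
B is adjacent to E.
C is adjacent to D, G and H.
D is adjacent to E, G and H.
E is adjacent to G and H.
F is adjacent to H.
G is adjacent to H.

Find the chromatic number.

4

D, E, G, H are pairwise adjacent (a clique of size 4), so at least 4 colors are needed.
4 colors suffice: color 1 → {B, H}; color 2 → {A, C, E}; color 3 → {D, F}; color 4 → {G}. Every edge joins two different colors.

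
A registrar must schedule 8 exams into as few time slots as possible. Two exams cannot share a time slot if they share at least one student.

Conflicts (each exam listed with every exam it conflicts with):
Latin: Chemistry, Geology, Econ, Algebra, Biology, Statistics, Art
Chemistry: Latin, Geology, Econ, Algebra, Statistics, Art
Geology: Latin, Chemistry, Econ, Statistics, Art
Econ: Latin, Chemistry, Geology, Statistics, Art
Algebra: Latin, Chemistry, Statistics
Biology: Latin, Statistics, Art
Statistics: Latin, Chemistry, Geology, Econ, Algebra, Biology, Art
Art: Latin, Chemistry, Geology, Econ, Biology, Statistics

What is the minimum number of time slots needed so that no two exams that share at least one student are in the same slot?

6

Latin, Chemistry, Geology, Econ, Statistics, Art are mutually in conflict, so at least 6 time slots are needed.
6 time slots suffice: time slot 1 → {Statistics}; time slot 2 → {Latin}; time slot 3 → {Algebra, Art}; time slot 4 → {Chemistry, Biology}; time slot 5 → {Geology}; time slot 6 → {Econ}. Each listed conflict is separated.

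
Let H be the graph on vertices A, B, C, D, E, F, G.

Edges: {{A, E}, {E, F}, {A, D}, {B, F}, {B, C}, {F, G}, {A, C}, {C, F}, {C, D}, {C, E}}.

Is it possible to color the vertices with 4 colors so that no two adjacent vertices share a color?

The chromatic number is 3. A, C, D are pairwise adjacent, so at least 3 colors are needed.
3 colors suffice: color red → {C, G}; color blue → {A, F}; color green → {B, D, E}.
Since 4 ≥ 3, a proper 4-coloring certainly exists.

Yes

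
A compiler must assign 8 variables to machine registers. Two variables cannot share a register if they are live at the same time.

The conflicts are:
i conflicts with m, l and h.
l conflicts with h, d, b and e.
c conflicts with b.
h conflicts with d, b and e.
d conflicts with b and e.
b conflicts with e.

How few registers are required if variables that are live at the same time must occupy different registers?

l, h, d, b, e are mutually in conflict, so at least 5 registers are needed.
A valid assignment using 5 registers: i=3, m=1, l=2, c=1, h=1, d=4, b=3, e=5. Every pair that conflicts lands in different registers.

5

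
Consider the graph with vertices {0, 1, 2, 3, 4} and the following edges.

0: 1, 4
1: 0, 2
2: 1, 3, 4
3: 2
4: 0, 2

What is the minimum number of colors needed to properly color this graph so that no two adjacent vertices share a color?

2

0 and 1 are adjacent, so at least 2 colors are needed.
2 colors suffice: color red → {0, 2}; color blue → {1, 3, 4}. Every edge joins two different colors.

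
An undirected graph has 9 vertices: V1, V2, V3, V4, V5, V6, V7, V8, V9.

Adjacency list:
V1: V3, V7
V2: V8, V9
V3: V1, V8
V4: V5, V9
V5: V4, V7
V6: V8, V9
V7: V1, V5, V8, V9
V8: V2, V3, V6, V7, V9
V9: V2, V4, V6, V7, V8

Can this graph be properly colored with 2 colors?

No

V6, V8, V9 form a triangle, so at least 3 colors are needed.
So 2 colors are not enough.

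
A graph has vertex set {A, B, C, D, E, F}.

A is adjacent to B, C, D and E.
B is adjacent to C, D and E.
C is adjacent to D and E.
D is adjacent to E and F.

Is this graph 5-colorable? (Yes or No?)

Yes

The chromatic number is 5. A, B, C, D, E are mutually adjacent (a clique of size 5), so at least 5 colors are needed.
5 colors suffice: color 1 → {D}; color 2 → {C, F}; color 3 → {E}; color 4 → {B}; color 5 → {A}.
That is already a proper 5-coloring.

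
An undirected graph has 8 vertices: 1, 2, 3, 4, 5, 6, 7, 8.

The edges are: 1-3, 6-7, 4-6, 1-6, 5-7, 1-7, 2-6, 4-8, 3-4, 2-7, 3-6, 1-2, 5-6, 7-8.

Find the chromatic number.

1, 2, 6, 7 form a clique, so at least 4 colors are needed.
4 colors suffice: color red → {6, 8}; color blue → {4, 7}; color green → {1, 5}; color yellow → {2, 3}. Every edge joins two different colors.

4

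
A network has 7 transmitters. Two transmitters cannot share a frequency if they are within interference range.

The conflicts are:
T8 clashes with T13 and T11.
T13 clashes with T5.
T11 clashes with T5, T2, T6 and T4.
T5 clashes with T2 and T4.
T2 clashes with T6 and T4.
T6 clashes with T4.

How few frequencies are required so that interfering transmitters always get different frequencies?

4

T11, T2, T6, T4 are mutually in conflict, so at least 4 frequencies are needed.
4 frequencies suffice: T8=2, T13=1, T11=1, T5=2, T2=3, T6=2, T4=4. Every pair that conflicts lands in different frequencies.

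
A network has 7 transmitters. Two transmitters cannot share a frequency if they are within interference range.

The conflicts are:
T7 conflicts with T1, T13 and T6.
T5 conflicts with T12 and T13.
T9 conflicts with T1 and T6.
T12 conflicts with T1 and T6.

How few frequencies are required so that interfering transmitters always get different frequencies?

3

The cycle T5-T12-T1-T7-T13-T5 has odd length 5, so it cannot be 2-colored; at least 3 frequencies are needed.
3 frequencies suffice: frequency 1 → {T1, T13, T6}; frequency 2 → {T7, T9, T12}; frequency 3 → {T5}. Each listed conflict is separated.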